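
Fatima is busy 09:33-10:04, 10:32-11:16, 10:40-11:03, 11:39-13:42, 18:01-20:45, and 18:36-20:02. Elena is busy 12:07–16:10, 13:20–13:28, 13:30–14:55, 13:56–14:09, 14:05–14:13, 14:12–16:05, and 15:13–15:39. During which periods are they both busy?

Merge the first list: 09:33–10:04, 10:32–11:16, 11:39–13:42, 18:01–20:45.
Merge the second list: 12:07–16:10.
09:33–10:04 falls entirely outside B.
10:32–11:16 falls entirely outside B.
11:39–13:42 overlaps B on 12:07–13:42.
18:01–20:45 falls entirely outside B.

12:07–13:42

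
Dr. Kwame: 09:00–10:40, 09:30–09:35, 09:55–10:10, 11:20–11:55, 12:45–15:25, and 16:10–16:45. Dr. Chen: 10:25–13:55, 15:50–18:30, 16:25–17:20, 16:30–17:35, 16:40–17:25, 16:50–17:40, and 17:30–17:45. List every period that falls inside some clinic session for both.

10:25-10:40, 11:20-11:55, 12:45-13:55, 16:10-16:45

Merge the first list: 09:00-10:40, 11:20-11:55, 12:45-15:25, 16:10-16:45.
Merge the second list: 10:25-13:55, 15:50-18:30.
09:00-10:40 overlaps B on 10:25-10:40.
11:20-11:55 overlaps B on 11:20-11:55.
12:45-15:25 overlaps B on 12:45-13:55.
16:10-16:45 overlaps B on 16:10-16:45.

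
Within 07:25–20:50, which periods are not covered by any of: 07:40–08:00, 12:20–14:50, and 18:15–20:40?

Covered (merged): 07:40-08:00, 12:20-14:50, 18:15-20:40.
Uncovered inside 07:25-20:50: 07:25-07:40, 08:00-12:20, 14:50-18:15, 20:40-20:50.

07:25-07:40, 08:00-12:20, 14:50-18:15, 20:40-20:50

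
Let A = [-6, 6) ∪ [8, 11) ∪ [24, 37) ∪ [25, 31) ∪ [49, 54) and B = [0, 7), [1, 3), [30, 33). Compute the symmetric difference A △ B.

First set merges to [-6, 6), [8, 11), [24, 37), [49, 54).
Second set merges to [0, 7), [30, 33).
A but not B: [-6, 0), [8, 11), [24, 30), [33, 37), [49, 54).
B but not A: [6, 7).
Combining gives A △ B.

[-6, 0) ∪ [6, 7) ∪ [8, 11) ∪ [24, 30) ∪ [33, 37) ∪ [49, 54)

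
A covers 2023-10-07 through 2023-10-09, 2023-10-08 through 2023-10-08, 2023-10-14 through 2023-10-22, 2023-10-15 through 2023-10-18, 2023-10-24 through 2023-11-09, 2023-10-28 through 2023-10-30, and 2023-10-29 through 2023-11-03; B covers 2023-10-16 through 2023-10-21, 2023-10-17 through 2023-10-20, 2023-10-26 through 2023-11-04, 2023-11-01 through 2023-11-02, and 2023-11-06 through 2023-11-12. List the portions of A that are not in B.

2023-10-07 through 2023-10-09, 2023-10-14 through 2023-10-15, 2023-10-22 through 2023-10-22, 2023-10-24 through 2023-10-25, 2023-11-05 through 2023-11-05

First set merges to 2023-10-07 through 2023-10-09, 2023-10-14 through 2023-10-22, 2023-10-24 through 2023-11-09.
Second set merges to 2023-10-16 through 2023-10-21, 2023-10-26 through 2023-11-04, 2023-11-06 through 2023-11-12.
2023-10-07 through 2023-10-09: nothing removed.
2023-10-14 through 2023-10-22 \ B = 2023-10-14 through 2023-10-15, 2023-10-22 through 2023-10-22.
2023-10-24 through 2023-11-09 \ B = 2023-10-24 through 2023-10-25, 2023-11-05 through 2023-11-05.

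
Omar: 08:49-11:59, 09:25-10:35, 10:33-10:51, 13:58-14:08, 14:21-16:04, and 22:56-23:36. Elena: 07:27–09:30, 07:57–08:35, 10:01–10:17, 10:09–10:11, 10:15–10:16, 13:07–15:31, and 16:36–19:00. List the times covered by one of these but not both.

07:27-08:49, 09:30-10:01, 10:17-11:59, 13:07-13:58, 14:08-14:21, 15:31-16:04, 16:36-19:00, 22:56-23:36

A, merged: 08:49-11:59, 13:58-14:08, 14:21-16:04, 22:56-23:36.
B, merged: 07:27-09:30, 10:01-10:17, 13:07-15:31, 16:36-19:00.
Only in the first: 09:30-10:01, 10:17-11:59, 15:31-16:04, 22:56-23:36.
Only in the second: 07:27-08:49, 13:07-13:58, 14:08-14:21, 16:36-19:00.
Together these are the periods covered by exactly one.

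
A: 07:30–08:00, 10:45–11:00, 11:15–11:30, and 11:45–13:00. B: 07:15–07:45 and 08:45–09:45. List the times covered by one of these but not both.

Only in the first: 07:45–08:00, 10:45–11:00, 11:15–11:30, 11:45–13:00.
Only in the second: 07:15–07:30, 08:45–09:45.
Together these are the periods covered by exactly one.

07:15–07:30, 07:45–08:00, 08:45–09:45, 10:45–11:00, 11:15–11:30, 11:45–13:00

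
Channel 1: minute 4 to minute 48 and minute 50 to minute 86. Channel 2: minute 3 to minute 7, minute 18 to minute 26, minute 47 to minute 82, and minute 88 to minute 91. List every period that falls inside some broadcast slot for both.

minute 4 to minute 7, minute 18 to minute 26, minute 47 to minute 48, minute 50 to minute 82

minute 4 to minute 48 overlaps B on minute 4 to minute 7, minute 18 to minute 26, minute 47 to minute 48.
minute 50 to minute 86 overlaps B on minute 50 to minute 82.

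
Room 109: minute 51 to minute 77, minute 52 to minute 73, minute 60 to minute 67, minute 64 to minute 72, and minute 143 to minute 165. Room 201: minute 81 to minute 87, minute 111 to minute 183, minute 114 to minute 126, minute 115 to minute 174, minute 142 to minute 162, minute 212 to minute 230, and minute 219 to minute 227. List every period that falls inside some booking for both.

minute 143 to minute 165

First set merges to minute 51 to minute 77, minute 143 to minute 165.
Second set merges to minute 81 to minute 87, minute 111 to minute 183, minute 212 to minute 230.
minute 51 to minute 77: no overlap with the second set.
minute 143 to minute 165 meets the second set on minute 143 to minute 165.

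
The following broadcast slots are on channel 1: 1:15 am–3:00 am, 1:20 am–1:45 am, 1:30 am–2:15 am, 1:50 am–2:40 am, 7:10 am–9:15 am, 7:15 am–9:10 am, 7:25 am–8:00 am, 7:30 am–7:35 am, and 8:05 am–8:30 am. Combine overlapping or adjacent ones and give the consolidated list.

1:15 am–3:00 am, 7:10 am–9:15 am

1:20 am–1:45 am overlaps/touches 1:15 am–3:00 am → extend to 1:15 am–3:00 am.
1:30 am–2:15 am overlaps/touches 1:15 am–3:00 am → extend to 1:15 am–3:00 am.
1:50 am–2:40 am overlaps/touches 1:15 am–3:00 am → extend to 1:15 am–3:00 am.
7:10 am–9:15 am is disjoint → start new block.
7:15 am–9:10 am overlaps/touches 7:10 am–9:15 am → extend to 7:10 am–9:15 am.
7:25 am–8:00 am overlaps/touches 7:10 am–9:15 am → extend to 7:10 am–9:15 am.
7:30 am–7:35 am overlaps/touches 7:10 am–9:15 am → extend to 7:10 am–9:15 am.
8:05 am–8:30 am overlaps/touches 7:10 am–9:15 am → extend to 7:10 am–9:15 am.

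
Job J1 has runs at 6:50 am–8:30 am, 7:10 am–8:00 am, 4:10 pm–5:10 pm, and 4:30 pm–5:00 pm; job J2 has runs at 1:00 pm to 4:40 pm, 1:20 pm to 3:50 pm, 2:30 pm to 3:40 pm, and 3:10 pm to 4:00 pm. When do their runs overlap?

4:10 pm–4:40 pm

First set merges to 6:50 am–8:30 am, 4:10 pm–5:10 pm.
Second set merges to 1:00 pm–4:40 pm.
6:50 am–8:30 am falls entirely outside B.
4:10 pm–5:10 pm overlaps B on 4:10 pm–4:40 pm.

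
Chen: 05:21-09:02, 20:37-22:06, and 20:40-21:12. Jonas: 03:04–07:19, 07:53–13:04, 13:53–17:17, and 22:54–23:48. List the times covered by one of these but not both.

A, merged: 05:21–09:02, 20:37–22:06.
Only in the first: 07:19–07:53, 20:37–22:06.
Only in the second: 03:04–05:21, 09:02–13:04, 13:53–17:17, 22:54–23:48.
Together these are the periods covered by exactly one.

03:04–05:21, 07:19–07:53, 09:02–13:04, 13:53–17:17, 20:37–22:06, 22:54–23:48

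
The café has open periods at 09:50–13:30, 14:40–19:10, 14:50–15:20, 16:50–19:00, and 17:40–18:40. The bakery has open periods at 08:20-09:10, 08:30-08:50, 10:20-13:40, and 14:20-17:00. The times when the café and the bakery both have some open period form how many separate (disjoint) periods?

2

First set merges to 09:50–13:30, 14:40–19:10.
Second set merges to 08:20–09:10, 10:20–13:40, 14:20–17:00.
A ∩ B = 10:20–13:30, 14:40–17:00.
That is 2 disjoint pieces.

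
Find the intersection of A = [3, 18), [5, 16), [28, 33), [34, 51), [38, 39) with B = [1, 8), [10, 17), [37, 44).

Merge the first list: [3, 18), [28, 33), [34, 51).
[3, 18) ∩ B → [3, 8), [10, 17).
[28, 33) meets no B interval.
[34, 51) ∩ B → [37, 44).

[3, 8) ∪ [10, 17) ∪ [37, 44)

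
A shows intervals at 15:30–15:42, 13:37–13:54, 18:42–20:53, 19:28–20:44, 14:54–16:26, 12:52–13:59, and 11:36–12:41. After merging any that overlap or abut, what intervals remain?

11:36–12:41, 12:52–13:59, 14:54–16:26, 18:42–20:53

Sort by start: 11:36–12:41, 12:52–13:59, 13:37–13:54, 14:54–16:26, 15:30–15:42, 18:42–20:53, 19:28–20:44.
12:52–13:59 is disjoint → start new block.
13:37–13:54 overlaps/touches 12:52–13:59 → extend to 12:52–13:59.
14:54–16:26 is disjoint → start new block.
15:30–15:42 overlaps/touches 14:54–16:26 → extend to 14:54–16:26.
18:42–20:53 is disjoint → start new block.
19:28–20:44 overlaps/touches 18:42–20:53 → extend to 18:42–20:53.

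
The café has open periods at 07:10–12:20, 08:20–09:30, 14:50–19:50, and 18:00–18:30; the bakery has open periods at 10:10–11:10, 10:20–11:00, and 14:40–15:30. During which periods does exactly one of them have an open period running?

07:10–10:10, 11:10–12:20, 14:40–14:50, 15:30–19:50

A, merged: 07:10–12:20, 14:50–19:50.
B, merged: 10:10–11:10, 14:40–15:30.
A \ B = 07:10–10:10, 11:10–12:20, 15:30–19:50.
B \ A = 14:40–14:50.
Union of the two gives the symmetric difference.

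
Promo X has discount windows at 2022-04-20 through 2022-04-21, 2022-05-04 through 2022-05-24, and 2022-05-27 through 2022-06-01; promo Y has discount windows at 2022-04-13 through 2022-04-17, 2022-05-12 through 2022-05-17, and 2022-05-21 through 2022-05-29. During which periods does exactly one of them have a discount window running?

2022-04-13 through 2022-04-17, 2022-04-20 through 2022-04-21, 2022-05-04 through 2022-05-11, 2022-05-18 through 2022-05-20, 2022-05-25 through 2022-05-26, 2022-05-30 through 2022-06-01

A \ B = 2022-04-20 through 2022-04-21, 2022-05-04 through 2022-05-11, 2022-05-18 through 2022-05-20, 2022-05-30 through 2022-06-01.
B \ A = 2022-04-13 through 2022-04-17, 2022-05-25 through 2022-05-26.
Union of the two gives the symmetric difference.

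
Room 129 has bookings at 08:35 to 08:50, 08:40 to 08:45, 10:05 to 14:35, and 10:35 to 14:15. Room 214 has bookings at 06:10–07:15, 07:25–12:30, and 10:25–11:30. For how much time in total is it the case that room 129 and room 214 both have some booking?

Merge the first list: 08:35-08:50, 10:05-14:35.
Merge the second list: 06:10-07:15, 07:25-12:30.
A ∩ B = 08:35-08:50, 10:05-12:30.
Total: 15 min + 2 h 25 min = 2 h 40 min.

2 h 40 min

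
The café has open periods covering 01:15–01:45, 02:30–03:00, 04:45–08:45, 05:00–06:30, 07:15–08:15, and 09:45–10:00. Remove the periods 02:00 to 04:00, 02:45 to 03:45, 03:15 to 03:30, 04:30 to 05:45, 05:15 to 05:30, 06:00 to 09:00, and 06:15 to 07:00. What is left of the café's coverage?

01:15–01:45, 05:45–06:00, 09:45–10:00

Merge the first list: 01:15–01:45, 02:30–03:00, 04:45–08:45, 09:45–10:00.
Merge the second list: 02:00–04:00, 04:30–05:45, 06:00–09:00.
01:15–01:45 is untouched.
02:30–03:00 lies entirely inside B → drops out.
04:45–08:45 with B removed leaves 05:45–06:00.
09:45–10:00 is untouched.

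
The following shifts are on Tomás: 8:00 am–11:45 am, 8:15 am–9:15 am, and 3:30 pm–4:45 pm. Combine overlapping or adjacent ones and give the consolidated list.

8:00 am–11:45 am, 3:30 pm–4:45 pm

8:15 am–9:15 am overlaps/touches 8:00 am–11:45 am → extend to 8:00 am–11:45 am.
3:30 pm–4:45 pm is disjoint → start new block.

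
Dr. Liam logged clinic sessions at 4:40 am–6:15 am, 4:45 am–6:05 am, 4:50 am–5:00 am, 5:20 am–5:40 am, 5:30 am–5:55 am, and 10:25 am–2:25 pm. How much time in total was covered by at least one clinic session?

5 h 35 min

Merged: 4:40 am–6:15 am, 10:25 am–2:25 pm.
Lengths: 1 h 35 min + 4 h = 5 h 35 min.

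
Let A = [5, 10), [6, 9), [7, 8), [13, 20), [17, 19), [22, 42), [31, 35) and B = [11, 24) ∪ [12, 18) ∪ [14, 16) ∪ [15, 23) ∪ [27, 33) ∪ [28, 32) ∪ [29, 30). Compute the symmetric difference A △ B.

[5, 10) ∪ [11, 13) ∪ [20, 22) ∪ [24, 27) ∪ [33, 42)

First set merges to [5, 10), [13, 20), [22, 42).
Second set merges to [11, 24), [27, 33).
Only in the first: [5, 10), [24, 27), [33, 42).
Only in the second: [11, 13), [20, 22).
Together these are the periods covered by exactly one.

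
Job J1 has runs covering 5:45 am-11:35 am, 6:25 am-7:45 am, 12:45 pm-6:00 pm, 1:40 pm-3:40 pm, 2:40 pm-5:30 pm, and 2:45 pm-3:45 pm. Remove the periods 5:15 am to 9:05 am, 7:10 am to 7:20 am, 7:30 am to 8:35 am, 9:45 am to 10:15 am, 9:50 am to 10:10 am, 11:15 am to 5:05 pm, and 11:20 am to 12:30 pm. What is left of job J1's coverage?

Merge the first list: 5:45 am–11:35 am, 12:45 pm–6:00 pm.
Merge the second list: 5:15 am–9:05 am, 9:45 am–10:15 am, 11:15 am–5:05 pm.
5:45 am–11:35 am minus B → 9:05 am–9:45 am, 10:15 am–11:15 am.
12:45 pm–6:00 pm minus B → 5:05 pm–6:00 pm.

9:05 am–9:45 am, 10:15 am–11:15 am, 5:05 pm–6:00 pm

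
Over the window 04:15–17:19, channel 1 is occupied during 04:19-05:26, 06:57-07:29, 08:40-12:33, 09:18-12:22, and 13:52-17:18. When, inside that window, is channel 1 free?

The merged coverage is 04:19–05:26, 06:57–07:29, 08:40–12:33, 13:52–17:18.
Gaps within 04:15–17:19: 04:15–04:19, 05:26–06:57, 07:29–08:40, 12:33–13:52, 17:18–17:19.

04:15–04:19, 05:26–06:57, 07:29–08:40, 12:33–13:52, 17:18–17:19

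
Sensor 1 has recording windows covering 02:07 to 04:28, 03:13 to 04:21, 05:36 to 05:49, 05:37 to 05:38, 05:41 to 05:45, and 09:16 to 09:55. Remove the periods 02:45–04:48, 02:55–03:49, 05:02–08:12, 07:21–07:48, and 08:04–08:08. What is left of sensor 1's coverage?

Merge the first list: 02:07-04:28, 05:36-05:49, 09:16-09:55.
Merge the second list: 02:45-04:48, 05:02-08:12.
02:07-04:28 with B removed leaves 02:07-02:45.
05:36-05:49 lies entirely inside B → drops out.
09:16-09:55 is untouched.

02:07-02:45, 09:16-09:55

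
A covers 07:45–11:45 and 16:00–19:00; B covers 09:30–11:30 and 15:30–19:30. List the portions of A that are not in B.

07:45–09:30, 11:30–11:45

07:45–11:45 \ B = 07:45–09:30, 11:30–11:45.
16:00–19:00: entirely removed.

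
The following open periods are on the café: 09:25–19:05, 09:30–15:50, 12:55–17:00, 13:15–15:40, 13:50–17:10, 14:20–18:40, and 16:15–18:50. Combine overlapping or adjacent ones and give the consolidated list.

09:25–19:05

09:30–15:50 overlaps/touches 09:25–19:05 → extend to 09:25–19:05.
12:55–17:00 overlaps/touches 09:25–19:05 → extend to 09:25–19:05.
13:15–15:40 overlaps/touches 09:25–19:05 → extend to 09:25–19:05.
13:50–17:10 overlaps/touches 09:25–19:05 → extend to 09:25–19:05.
14:20–18:40 overlaps/touches 09:25–19:05 → extend to 09:25–19:05.
16:15–18:50 overlaps/touches 09:25–19:05 → extend to 09:25–19:05.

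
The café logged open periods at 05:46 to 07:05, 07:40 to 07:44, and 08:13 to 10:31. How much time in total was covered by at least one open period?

Merged: 05:46–07:05, 07:40–07:44, 08:13–10:31.
Lengths: 1 h 19 min + 4 min + 2 h 18 min = 3 h 41 min.

3 h 41 min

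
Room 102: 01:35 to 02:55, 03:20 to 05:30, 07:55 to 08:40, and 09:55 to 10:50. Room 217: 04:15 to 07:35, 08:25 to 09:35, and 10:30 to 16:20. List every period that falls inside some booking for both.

01:35–02:55 meets no B interval.
03:20–05:30 ∩ B → 04:15–05:30.
07:55–08:40 ∩ B → 08:25–08:40.
09:55–10:50 ∩ B → 10:30–10:50.

04:15–05:30, 08:25–08:40, 10:30–10:50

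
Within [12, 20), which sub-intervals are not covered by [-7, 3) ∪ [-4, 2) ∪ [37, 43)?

After merging, the occupied span is [-7, 3), [37, 43).
Complement within [12, 20): [12, 20).

[12, 20)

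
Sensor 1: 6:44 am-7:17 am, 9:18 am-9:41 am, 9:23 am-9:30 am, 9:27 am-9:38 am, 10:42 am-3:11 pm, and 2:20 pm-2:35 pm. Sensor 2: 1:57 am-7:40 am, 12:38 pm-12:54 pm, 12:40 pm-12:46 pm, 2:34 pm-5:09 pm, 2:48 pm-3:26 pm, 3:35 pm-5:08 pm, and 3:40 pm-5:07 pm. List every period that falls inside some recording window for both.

6:44 am-7:17 am, 12:38 pm-12:54 pm, 2:34 pm-3:11 pm

First set merges to 6:44 am-7:17 am, 9:18 am-9:41 am, 10:42 am-3:11 pm.
Second set merges to 1:57 am-7:40 am, 12:38 pm-12:54 pm, 2:34 pm-5:09 pm.
6:44 am-7:17 am ∩ B → 6:44 am-7:17 am.
9:18 am-9:41 am meets no B interval.
10:42 am-3:11 pm ∩ B → 12:38 pm-12:54 pm, 2:34 pm-3:11 pm.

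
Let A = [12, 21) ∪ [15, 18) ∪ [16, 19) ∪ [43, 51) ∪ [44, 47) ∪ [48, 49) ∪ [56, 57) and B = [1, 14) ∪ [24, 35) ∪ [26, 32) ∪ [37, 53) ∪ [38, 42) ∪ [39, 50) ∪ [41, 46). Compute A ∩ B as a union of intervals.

A, merged: [12, 21), [43, 51), [56, 57).
B, merged: [1, 14), [24, 35), [37, 53).
[12, 21) ∩ B → [12, 14).
[43, 51) ∩ B → [43, 51).
[56, 57) meets no B interval.

[12, 14) ∪ [43, 51)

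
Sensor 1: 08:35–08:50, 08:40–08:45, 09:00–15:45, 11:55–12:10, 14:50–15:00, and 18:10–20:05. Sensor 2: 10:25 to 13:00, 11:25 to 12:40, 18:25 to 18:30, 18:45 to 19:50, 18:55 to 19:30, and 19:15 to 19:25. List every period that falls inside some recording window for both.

Merge the first list: 08:35–08:50, 09:00–15:45, 18:10–20:05.
Merge the second list: 10:25–13:00, 18:25–18:30, 18:45–19:50.
08:35–08:50: no overlap with the second set.
09:00–15:45 meets the second set on 10:25–13:00.
18:10–20:05 meets the second set on 18:25–18:30, 18:45–19:50.

10:25–13:00, 18:25–18:30, 18:45–19:50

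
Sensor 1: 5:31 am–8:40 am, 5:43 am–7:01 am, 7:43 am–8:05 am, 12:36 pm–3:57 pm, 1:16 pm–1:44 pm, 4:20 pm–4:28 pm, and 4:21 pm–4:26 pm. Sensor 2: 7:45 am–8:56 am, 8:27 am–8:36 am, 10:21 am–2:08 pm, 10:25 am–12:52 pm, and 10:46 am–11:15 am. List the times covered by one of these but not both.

5:31 am-7:45 am, 8:40 am-8:56 am, 10:21 am-12:36 pm, 2:08 pm-3:57 pm, 4:20 pm-4:28 pm

Merge the first list: 5:31 am-8:40 am, 12:36 pm-3:57 pm, 4:20 pm-4:28 pm.
Merge the second list: 7:45 am-8:56 am, 10:21 am-2:08 pm.
A \ B = 5:31 am-7:45 am, 2:08 pm-3:57 pm, 4:20 pm-4:28 pm.
B \ A = 8:40 am-8:56 am, 10:21 am-12:36 pm.
Union of the two gives the symmetric difference.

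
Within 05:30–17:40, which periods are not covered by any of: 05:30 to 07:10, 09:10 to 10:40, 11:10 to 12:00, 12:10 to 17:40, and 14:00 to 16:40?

07:10-09:10, 10:40-11:10, 12:00-12:10

The merged coverage is 05:30-07:10, 09:10-10:40, 11:10-12:00, 12:10-17:40.
Complement within 05:30-17:40: 07:10-09:10, 10:40-11:10, 12:00-12:10.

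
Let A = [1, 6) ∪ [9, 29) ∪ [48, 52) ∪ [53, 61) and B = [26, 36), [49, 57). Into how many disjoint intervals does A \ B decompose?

4

A \ B = [1, 6), [9, 26), [48, 49), [57, 61).
That is 4 disjoint pieces.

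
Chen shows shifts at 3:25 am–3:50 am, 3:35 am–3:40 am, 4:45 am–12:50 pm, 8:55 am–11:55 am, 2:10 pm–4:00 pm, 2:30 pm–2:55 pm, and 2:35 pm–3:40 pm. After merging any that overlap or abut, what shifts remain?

3:35 am–3:40 am overlaps/touches 3:25 am–3:50 am → extend to 3:25 am–3:50 am.
4:45 am–12:50 pm is disjoint → start new block.
8:55 am–11:55 am overlaps/touches 4:45 am–12:50 pm → extend to 4:45 am–12:50 pm.
2:10 pm–4:00 pm is disjoint → start new block.
2:30 pm–2:55 pm overlaps/touches 2:10 pm–4:00 pm → extend to 2:10 pm–4:00 pm.
2:35 pm–3:40 pm overlaps/touches 2:10 pm–4:00 pm → extend to 2:10 pm–4:00 pm.

3:25 am–3:50 am, 4:45 am–12:50 pm, 2:10 pm–4:00 pm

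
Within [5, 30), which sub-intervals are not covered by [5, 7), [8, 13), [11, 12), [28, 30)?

The merged coverage is [5, 7), [8, 13), [28, 30).
Uncovered inside [5, 30): [7, 8), [13, 28).

[7, 8) ∪ [13, 28)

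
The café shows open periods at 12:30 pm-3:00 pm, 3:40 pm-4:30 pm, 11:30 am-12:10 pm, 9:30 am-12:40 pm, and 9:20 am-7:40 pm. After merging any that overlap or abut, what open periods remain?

Sort by start: 9:20 am–7:40 pm, 9:30 am–12:40 pm, 11:30 am–12:10 pm, 12:30 pm–3:00 pm, 3:40 pm–4:30 pm.
9:30 am–12:40 pm overlaps/touches 9:20 am–7:40 pm → extend to 9:20 am–7:40 pm.
11:30 am–12:10 pm overlaps/touches 9:20 am–7:40 pm → extend to 9:20 am–7:40 pm.
12:30 pm–3:00 pm overlaps/touches 9:20 am–7:40 pm → extend to 9:20 am–7:40 pm.
3:40 pm–4:30 pm overlaps/touches 9:20 am–7:40 pm → extend to 9:20 am–7:40 pm.

9:20 am–7:40 pm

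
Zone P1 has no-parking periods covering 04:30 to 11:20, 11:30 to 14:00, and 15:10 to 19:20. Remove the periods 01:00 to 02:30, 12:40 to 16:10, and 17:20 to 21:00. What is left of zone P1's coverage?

04:30-11:20: nothing removed.
11:30-14:00 \ B = 11:30-12:40.
15:10-19:20 \ B = 16:10-17:20.

04:30-11:20, 11:30-12:40, 16:10-17:20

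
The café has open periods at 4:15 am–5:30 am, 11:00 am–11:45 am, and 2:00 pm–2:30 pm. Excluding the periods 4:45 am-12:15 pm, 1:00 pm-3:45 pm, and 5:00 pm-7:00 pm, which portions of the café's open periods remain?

4:15 am-4:45 am

4:15 am-5:30 am with B removed leaves 4:15 am-4:45 am.
11:00 am-11:45 am lies entirely inside B → drops out.
2:00 pm-2:30 pm lies entirely inside B → drops out.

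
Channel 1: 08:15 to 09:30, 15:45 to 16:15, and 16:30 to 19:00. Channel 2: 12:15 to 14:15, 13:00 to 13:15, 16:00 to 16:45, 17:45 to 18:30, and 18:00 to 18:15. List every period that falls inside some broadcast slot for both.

Merge the second list: 12:15–14:15, 16:00–16:45, 17:45–18:30.
08:15–09:30 meets no B interval.
15:45–16:15 ∩ B → 16:00–16:15.
16:30–19:00 ∩ B → 16:30–16:45, 17:45–18:30.

16:00–16:15, 16:30–16:45, 17:45–18:30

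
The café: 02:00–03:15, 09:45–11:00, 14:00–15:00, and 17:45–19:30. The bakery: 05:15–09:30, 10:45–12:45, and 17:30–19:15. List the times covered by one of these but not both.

A but not B: 02:00-03:15, 09:45-10:45, 14:00-15:00, 19:15-19:30.
B but not A: 05:15-09:30, 11:00-12:45, 17:30-17:45.
Combining gives A △ B.

02:00-03:15, 05:15-09:30, 09:45-10:45, 11:00-12:45, 14:00-15:00, 17:30-17:45, 19:15-19:30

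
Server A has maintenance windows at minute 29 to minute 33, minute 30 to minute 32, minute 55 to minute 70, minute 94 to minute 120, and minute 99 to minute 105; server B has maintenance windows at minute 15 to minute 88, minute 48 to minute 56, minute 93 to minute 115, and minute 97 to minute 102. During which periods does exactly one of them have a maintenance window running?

minute 15 to minute 29, minute 33 to minute 55, minute 70 to minute 88, minute 93 to minute 94, minute 115 to minute 120

First set merges to minute 29 to minute 33, minute 55 to minute 70, minute 94 to minute 120.
Second set merges to minute 15 to minute 88, minute 93 to minute 115.
A but not B: minute 115 to minute 120.
B but not A: minute 15 to minute 29, minute 33 to minute 55, minute 70 to minute 88, minute 93 to minute 94.
Combining gives A △ B.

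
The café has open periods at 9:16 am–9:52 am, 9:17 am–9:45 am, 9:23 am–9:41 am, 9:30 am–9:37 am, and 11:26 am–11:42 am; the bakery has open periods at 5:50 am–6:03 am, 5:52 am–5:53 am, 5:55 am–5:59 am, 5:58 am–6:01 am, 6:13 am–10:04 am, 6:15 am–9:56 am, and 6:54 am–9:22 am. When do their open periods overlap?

9:16 am-9:52 am

First set merges to 9:16 am-9:52 am, 11:26 am-11:42 am.
Second set merges to 5:50 am-6:03 am, 6:13 am-10:04 am.
9:16 am-9:52 am meets the second set on 9:16 am-9:52 am.
11:26 am-11:42 am: no overlap with the second set.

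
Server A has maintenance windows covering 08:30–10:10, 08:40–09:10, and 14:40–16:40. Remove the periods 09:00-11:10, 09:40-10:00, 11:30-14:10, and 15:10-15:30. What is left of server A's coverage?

Merge the first list: 08:30–10:10, 14:40–16:40.
Merge the second list: 09:00–11:10, 11:30–14:10, 15:10–15:30.
08:30–10:10 \ B = 08:30–09:00.
14:40–16:40 \ B = 14:40–15:10, 15:30–16:40.

08:30–09:00, 14:40–15:10, 15:30–16:40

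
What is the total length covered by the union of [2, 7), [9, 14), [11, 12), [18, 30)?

Merged: [2, 7), [9, 14), [18, 30).
Lengths: 5 + 5 + 12 = 22.

22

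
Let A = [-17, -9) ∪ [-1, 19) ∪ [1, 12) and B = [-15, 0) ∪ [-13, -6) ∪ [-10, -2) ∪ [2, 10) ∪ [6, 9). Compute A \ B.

[-17, -15) ∪ [0, 2) ∪ [10, 19)

Merge the first list: [-17, -9), [-1, 19).
Merge the second list: [-15, 0), [2, 10).
[-17, -9) \ B = [-17, -15).
[-1, 19) \ B = [0, 2), [10, 19).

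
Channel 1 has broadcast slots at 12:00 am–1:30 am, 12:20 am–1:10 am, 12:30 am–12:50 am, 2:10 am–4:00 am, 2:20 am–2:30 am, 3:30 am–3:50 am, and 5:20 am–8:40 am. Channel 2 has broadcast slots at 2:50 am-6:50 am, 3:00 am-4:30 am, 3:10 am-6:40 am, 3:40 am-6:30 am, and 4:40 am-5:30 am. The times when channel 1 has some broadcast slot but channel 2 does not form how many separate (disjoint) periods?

A, merged: 12:00 am–1:30 am, 2:10 am–4:00 am, 5:20 am–8:40 am.
B, merged: 2:50 am–6:50 am.
A \ B = 12:00 am–1:30 am, 2:10 am–2:50 am, 6:50 am–8:40 am.
That is 3 disjoint pieces.

3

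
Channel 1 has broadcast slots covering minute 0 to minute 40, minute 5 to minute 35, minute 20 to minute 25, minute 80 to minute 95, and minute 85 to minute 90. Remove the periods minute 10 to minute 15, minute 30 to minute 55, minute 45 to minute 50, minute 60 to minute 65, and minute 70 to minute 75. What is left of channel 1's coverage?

Merge the first list: minute 0 to minute 40, minute 80 to minute 95.
Merge the second list: minute 10 to minute 15, minute 30 to minute 55, minute 60 to minute 65, minute 70 to minute 75.
minute 0 to minute 40 \ B = minute 0 to minute 10, minute 15 to minute 30.
minute 80 to minute 95: nothing removed.

minute 0 to minute 10, minute 15 to minute 30, minute 80 to minute 95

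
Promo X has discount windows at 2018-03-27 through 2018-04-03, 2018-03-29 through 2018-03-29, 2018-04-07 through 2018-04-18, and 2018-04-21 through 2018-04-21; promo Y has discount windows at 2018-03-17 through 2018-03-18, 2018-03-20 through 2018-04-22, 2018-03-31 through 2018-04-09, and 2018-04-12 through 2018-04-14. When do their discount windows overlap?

2018-03-27 through 2018-04-03, 2018-04-07 through 2018-04-18, 2018-04-21 through 2018-04-21

First set merges to 2018-03-27 through 2018-04-03, 2018-04-07 through 2018-04-18, 2018-04-21 through 2018-04-21.
Second set merges to 2018-03-17 through 2018-03-18, 2018-03-20 through 2018-04-22.
2018-03-27 through 2018-04-03 meets the second set on 2018-03-27 through 2018-04-03.
2018-04-07 through 2018-04-18 meets the second set on 2018-04-07 through 2018-04-18.
2018-04-21 through 2018-04-21 meets the second set on 2018-04-21 through 2018-04-21.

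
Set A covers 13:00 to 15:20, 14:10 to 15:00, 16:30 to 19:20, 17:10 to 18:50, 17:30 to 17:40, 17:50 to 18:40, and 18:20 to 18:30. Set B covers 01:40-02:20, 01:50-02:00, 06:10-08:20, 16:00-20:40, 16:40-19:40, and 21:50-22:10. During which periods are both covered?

First set merges to 13:00–15:20, 16:30–19:20.
Second set merges to 01:40–02:20, 06:10–08:20, 16:00–20:40, 21:50–22:10.
13:00–15:20 falls entirely outside B.
16:30–19:20 overlaps B on 16:30–19:20.

16:30–19:20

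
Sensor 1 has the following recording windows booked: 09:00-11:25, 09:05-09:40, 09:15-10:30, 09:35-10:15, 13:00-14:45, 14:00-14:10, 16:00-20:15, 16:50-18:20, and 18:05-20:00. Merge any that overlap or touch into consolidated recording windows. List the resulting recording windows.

09:05–09:40 overlaps/touches 09:00–11:25 → extend to 09:00–11:25.
09:15–10:30 overlaps/touches 09:00–11:25 → extend to 09:00–11:25.
09:35–10:15 overlaps/touches 09:00–11:25 → extend to 09:00–11:25.
13:00–14:45 is disjoint → start new block.
14:00–14:10 overlaps/touches 13:00–14:45 → extend to 13:00–14:45.
16:00–20:15 is disjoint → start new block.
16:50–18:20 overlaps/touches 16:00–20:15 → extend to 16:00–20:15.
18:05–20:00 overlaps/touches 16:00–20:15 → extend to 16:00–20:15.

09:00–11:25, 13:00–14:45, 16:00–20:15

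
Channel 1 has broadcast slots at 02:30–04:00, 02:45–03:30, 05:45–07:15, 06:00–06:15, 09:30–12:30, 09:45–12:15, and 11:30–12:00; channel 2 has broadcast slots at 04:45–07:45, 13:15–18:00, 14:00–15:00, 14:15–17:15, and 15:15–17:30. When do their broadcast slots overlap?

Merge the first list: 02:30–04:00, 05:45–07:15, 09:30–12:30.
Merge the second list: 04:45–07:45, 13:15–18:00.
02:30–04:00: no overlap with the second set.
05:45–07:15 meets the second set on 05:45–07:15.
09:30–12:30: no overlap with the second set.

05:45–07:15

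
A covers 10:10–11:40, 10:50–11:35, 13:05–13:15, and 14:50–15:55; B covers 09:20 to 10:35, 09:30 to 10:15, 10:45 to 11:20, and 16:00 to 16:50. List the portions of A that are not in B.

10:35–10:45, 11:20–11:40, 13:05–13:15, 14:50–15:55

First set merges to 10:10–11:40, 13:05–13:15, 14:50–15:55.
Second set merges to 09:20–10:35, 10:45–11:20, 16:00–16:50.
10:10–11:40 \ B = 10:35–10:45, 11:20–11:40.
13:05–13:15: nothing removed.
14:50–15:55: nothing removed.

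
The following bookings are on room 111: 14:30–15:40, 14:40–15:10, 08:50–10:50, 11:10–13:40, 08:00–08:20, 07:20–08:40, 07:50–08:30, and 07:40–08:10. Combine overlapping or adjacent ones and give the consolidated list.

Sort by start: 07:20-08:40, 07:40-08:10, 07:50-08:30, 08:00-08:20, 08:50-10:50, 11:10-13:40, 14:30-15:40, 14:40-15:10.
07:40-08:10 overlaps/touches 07:20-08:40 → extend to 07:20-08:40.
07:50-08:30 overlaps/touches 07:20-08:40 → extend to 07:20-08:40.
08:00-08:20 overlaps/touches 07:20-08:40 → extend to 07:20-08:40.
08:50-10:50 is disjoint → start new block.
11:10-13:40 is disjoint → start new block.
14:30-15:40 is disjoint → start new block.
14:40-15:10 overlaps/touches 14:30-15:40 → extend to 14:30-15:40.

07:20-08:40, 08:50-10:50, 11:10-13:40, 14:30-15:40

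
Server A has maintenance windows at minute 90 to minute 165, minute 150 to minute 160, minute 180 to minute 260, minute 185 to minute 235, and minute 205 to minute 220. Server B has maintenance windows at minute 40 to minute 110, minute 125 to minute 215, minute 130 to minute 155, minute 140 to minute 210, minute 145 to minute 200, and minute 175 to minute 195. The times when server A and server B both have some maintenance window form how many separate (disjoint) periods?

3

A, merged: minute 90 to minute 165, minute 180 to minute 260.
B, merged: minute 40 to minute 110, minute 125 to minute 215.
A ∩ B = minute 90 to minute 110, minute 125 to minute 165, minute 180 to minute 215.
That is 3 disjoint pieces.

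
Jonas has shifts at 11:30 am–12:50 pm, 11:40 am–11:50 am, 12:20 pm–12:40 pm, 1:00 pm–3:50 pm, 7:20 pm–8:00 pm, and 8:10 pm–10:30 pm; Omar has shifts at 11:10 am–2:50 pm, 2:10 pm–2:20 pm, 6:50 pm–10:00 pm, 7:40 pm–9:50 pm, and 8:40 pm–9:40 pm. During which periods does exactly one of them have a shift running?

First set merges to 11:30 am–12:50 pm, 1:00 pm–3:50 pm, 7:20 pm–8:00 pm, 8:10 pm–10:30 pm.
Second set merges to 11:10 am–2:50 pm, 6:50 pm–10:00 pm.
A but not B: 2:50 pm–3:50 pm, 10:00 pm–10:30 pm.
B but not A: 11:10 am–11:30 am, 12:50 pm–1:00 pm, 6:50 pm–7:20 pm, 8:00 pm–8:10 pm.
Combining gives A △ B.

11:10 am–11:30 am, 12:50 pm–1:00 pm, 2:50 pm–3:50 pm, 6:50 pm–7:20 pm, 8:00 pm–8:10 pm, 10:00 pm–10:30 pm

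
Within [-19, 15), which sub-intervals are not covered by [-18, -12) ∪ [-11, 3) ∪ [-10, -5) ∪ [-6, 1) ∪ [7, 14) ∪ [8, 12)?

[-19, -18) ∪ [-12, -11) ∪ [3, 7) ∪ [14, 15)

The merged coverage is [-18, -12), [-11, 3), [7, 14).
Gaps within [-19, 15): [-19, -18), [-12, -11), [3, 7), [14, 15).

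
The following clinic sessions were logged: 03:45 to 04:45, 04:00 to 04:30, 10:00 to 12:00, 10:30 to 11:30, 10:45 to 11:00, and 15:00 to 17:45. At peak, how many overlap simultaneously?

At 10:45, 3 of the intervals are simultaneously active.
No point has more.

3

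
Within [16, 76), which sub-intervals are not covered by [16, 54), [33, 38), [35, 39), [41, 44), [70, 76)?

The merged coverage is [16, 54), [70, 76).
Uncovered inside [16, 76): [54, 70).

[54, 70)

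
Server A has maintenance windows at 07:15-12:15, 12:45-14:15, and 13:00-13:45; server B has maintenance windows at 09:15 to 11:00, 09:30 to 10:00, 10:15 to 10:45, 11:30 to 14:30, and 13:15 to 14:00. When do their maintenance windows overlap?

First set merges to 07:15–12:15, 12:45–14:15.
Second set merges to 09:15–11:00, 11:30–14:30.
07:15–12:15 ∩ B → 09:15–11:00, 11:30–12:15.
12:45–14:15 ∩ B → 12:45–14:15.

09:15–11:00, 11:30–12:15, 12:45–14:15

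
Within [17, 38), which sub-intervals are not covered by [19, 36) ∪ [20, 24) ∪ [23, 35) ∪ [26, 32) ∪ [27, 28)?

Covered (merged): [19, 36).
Gaps within [17, 38): [17, 19), [36, 38).

[17, 19) ∪ [36, 38)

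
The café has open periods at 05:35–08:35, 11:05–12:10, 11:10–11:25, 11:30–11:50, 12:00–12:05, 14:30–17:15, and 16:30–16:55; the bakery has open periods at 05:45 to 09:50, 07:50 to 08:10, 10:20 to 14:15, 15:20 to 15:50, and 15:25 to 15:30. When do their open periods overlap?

05:45–08:35, 11:05–12:10, 15:20–15:50

First set merges to 05:35–08:35, 11:05–12:10, 14:30–17:15.
Second set merges to 05:45–09:50, 10:20–14:15, 15:20–15:50.
05:35–08:35 ∩ B → 05:45–08:35.
11:05–12:10 ∩ B → 11:05–12:10.
14:30–17:15 ∩ B → 15:20–15:50.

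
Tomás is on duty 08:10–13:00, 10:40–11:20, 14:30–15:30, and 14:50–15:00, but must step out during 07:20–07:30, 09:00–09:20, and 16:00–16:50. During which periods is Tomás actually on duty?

08:10–09:00, 09:20–13:00, 14:30–15:30

A, merged: 08:10–13:00, 14:30–15:30.
08:10–13:00 with B removed leaves 08:10–09:00, 09:20–13:00.
14:30–15:30 is untouched.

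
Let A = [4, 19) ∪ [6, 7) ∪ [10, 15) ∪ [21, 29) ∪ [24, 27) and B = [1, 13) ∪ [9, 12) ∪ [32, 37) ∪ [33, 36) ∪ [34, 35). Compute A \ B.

[13, 19) ∪ [21, 29)

First set merges to [4, 19), [21, 29).
Second set merges to [1, 13), [32, 37).
[4, 19) minus B → [13, 19).
[21, 29): no B overlap → unchanged.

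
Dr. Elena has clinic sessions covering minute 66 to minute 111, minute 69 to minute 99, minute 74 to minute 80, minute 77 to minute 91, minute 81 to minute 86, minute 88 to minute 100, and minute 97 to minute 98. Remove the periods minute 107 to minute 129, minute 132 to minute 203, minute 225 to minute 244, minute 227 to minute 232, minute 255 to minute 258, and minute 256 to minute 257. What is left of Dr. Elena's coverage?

A, merged: minute 66 to minute 111.
B, merged: minute 107 to minute 129, minute 132 to minute 203, minute 225 to minute 244, minute 255 to minute 258.
minute 66 to minute 111 with B removed leaves minute 66 to minute 107.

minute 66 to minute 107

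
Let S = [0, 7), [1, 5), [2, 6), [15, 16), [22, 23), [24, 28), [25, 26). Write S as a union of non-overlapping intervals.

[0, 7) ∪ [15, 16) ∪ [22, 23) ∪ [24, 28)

[1, 5) overlaps/touches [0, 7) → extend to [0, 7).
[2, 6) overlaps/touches [0, 7) → extend to [0, 7).
[15, 16) is disjoint → start new block.
[22, 23) is disjoint → start new block.
[24, 28) is disjoint → start new block.
[25, 26) overlaps/touches [24, 28) → extend to [24, 28).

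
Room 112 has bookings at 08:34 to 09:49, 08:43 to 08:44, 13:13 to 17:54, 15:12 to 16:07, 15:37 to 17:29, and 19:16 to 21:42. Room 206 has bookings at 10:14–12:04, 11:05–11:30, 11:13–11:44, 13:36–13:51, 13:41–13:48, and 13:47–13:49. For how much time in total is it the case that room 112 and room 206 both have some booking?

15 min

A, merged: 08:34-09:49, 13:13-17:54, 19:16-21:42.
B, merged: 10:14-12:04, 13:36-13:51.
A ∩ B = 13:36-13:51.
Total: 15 min.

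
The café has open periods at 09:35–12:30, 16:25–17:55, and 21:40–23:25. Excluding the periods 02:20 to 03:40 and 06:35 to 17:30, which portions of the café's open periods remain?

09:35–12:30 lies entirely inside B → drops out.
16:25–17:55 with B removed leaves 17:30–17:55.
21:40–23:25 is untouched.

17:30–17:55, 21:40–23:25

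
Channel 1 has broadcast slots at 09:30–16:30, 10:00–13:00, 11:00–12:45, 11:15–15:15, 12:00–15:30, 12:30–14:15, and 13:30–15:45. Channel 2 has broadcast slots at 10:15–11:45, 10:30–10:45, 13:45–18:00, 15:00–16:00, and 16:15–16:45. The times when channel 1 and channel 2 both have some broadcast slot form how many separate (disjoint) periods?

A, merged: 09:30–16:30.
B, merged: 10:15–11:45, 13:45–18:00.
A ∩ B = 10:15–11:45, 13:45–16:30.
That is 2 disjoint pieces.

2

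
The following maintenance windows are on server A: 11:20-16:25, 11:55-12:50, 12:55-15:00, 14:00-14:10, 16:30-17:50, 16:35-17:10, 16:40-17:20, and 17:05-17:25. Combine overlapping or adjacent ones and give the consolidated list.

11:55–12:50 overlaps/touches 11:20–16:25 → extend to 11:20–16:25.
12:55–15:00 overlaps/touches 11:20–16:25 → extend to 11:20–16:25.
14:00–14:10 overlaps/touches 11:20–16:25 → extend to 11:20–16:25.
16:30–17:50 is disjoint → start new block.
16:35–17:10 overlaps/touches 16:30–17:50 → extend to 16:30–17:50.
16:40–17:20 overlaps/touches 16:30–17:50 → extend to 16:30–17:50.
17:05–17:25 overlaps/touches 16:30–17:50 → extend to 16:30–17:50.

11:20–16:25, 16:30–17:50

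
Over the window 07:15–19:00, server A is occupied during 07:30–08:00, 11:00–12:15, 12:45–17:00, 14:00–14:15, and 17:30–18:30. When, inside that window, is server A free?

After merging, the occupied span is 07:30–08:00, 11:00–12:15, 12:45–17:00, 17:30–18:30.
Uncovered inside 07:15–19:00: 07:15–07:30, 08:00–11:00, 12:15–12:45, 17:00–17:30, 18:30–19:00.

07:15–07:30, 08:00–11:00, 12:15–12:45, 17:00–17:30, 18:30–19:00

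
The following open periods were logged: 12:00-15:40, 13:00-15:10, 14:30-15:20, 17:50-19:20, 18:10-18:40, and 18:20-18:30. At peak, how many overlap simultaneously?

3

At 14:30, 3 of the intervals are simultaneously active.
No point has more.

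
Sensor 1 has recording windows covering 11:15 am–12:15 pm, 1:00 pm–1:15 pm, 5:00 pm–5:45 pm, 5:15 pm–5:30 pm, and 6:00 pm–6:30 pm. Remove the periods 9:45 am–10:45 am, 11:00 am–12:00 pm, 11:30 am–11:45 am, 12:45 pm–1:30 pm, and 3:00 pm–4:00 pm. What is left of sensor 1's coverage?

12:00 pm–12:15 pm, 5:00 pm–5:45 pm, 6:00 pm–6:30 pm

A, merged: 11:15 am–12:15 pm, 1:00 pm–1:15 pm, 5:00 pm–5:45 pm, 6:00 pm–6:30 pm.
B, merged: 9:45 am–10:45 am, 11:00 am–12:00 pm, 12:45 pm–1:30 pm, 3:00 pm–4:00 pm.
11:15 am–12:15 pm with B removed leaves 12:00 pm–12:15 pm.
1:00 pm–1:15 pm lies entirely inside B → drops out.
5:00 pm–5:45 pm is untouched.
6:00 pm–6:30 pm is untouched.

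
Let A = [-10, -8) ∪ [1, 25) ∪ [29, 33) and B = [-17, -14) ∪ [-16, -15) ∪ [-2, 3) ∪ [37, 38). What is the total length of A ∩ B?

2

Second set merges to [-17, -14), [-2, 3), [37, 38).
A ∩ B = [1, 3).
Total: 2.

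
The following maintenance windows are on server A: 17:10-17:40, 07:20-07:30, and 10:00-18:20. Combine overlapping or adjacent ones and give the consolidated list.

07:20–07:30, 10:00–18:20

Sort by start: 07:20–07:30, 10:00–18:20, 17:10–17:40.
10:00–18:20 is disjoint → start new block.
17:10–17:40 overlaps/touches 10:00–18:20 → extend to 10:00–18:20.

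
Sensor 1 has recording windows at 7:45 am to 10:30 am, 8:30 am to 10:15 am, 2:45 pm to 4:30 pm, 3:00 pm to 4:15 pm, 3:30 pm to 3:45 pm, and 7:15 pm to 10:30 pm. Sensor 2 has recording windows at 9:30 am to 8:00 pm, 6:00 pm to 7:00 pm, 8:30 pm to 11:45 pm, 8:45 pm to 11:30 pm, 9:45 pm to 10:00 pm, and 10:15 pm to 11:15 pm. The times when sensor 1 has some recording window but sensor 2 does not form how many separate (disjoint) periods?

2

First set merges to 7:45 am-10:30 am, 2:45 pm-4:30 pm, 7:15 pm-10:30 pm.
Second set merges to 9:30 am-8:00 pm, 8:30 pm-11:45 pm.
A \ B = 7:45 am-9:30 am, 8:00 pm-8:30 pm.
That is 2 disjoint pieces.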